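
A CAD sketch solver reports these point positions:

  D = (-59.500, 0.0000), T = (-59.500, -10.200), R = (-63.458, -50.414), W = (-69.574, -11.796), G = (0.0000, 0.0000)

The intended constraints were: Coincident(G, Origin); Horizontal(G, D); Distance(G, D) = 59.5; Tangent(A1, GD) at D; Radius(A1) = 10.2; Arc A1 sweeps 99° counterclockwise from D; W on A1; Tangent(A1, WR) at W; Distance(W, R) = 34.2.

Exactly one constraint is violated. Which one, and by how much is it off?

Distance(W, R) = 34.2 — off by 4.90.

G = (0.00, 0.00) ✓; G.y = 0.00, D.y = 0.00 ✓; |GD| = 59.50 ✓; ∠(TD, DG) = 90.00° ✓; |TD| = 10.20 ✓; bearing(T→W) − bearing(T→D) = 99.00° ✓; |TW| = 10.20 ✓; ∠(TW, WR) = 90.00° ✓; |WR| = 39.10 ✗.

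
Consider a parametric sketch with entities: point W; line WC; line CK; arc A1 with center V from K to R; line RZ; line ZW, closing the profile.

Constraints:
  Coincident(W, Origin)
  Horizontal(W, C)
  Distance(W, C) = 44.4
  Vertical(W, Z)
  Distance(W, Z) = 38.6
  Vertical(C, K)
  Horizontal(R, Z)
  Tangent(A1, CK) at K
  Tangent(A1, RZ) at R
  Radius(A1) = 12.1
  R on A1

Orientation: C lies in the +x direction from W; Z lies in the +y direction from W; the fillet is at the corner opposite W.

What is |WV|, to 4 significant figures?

41.78

W is at the origin; W and C share the same y with |WC| = 44.4 and C on the +x side, so C = (44.40, 0.000). WZ is vertical with |WZ| = 38.6 and Z on the +y side, so Z = (0.000, 38.60). The virtual corner opposite W is at (44.40, 38.60). Tangency of A1 to CK means the radius VK is perpendicular to CK and A1 meets RZ tangentially, so VR is at right angles to RZ, with radius 12.1, so the center V sits 12.1 in from both sides at V = (32.30, 26.50). Then |WV| = |V − W| = 41.78.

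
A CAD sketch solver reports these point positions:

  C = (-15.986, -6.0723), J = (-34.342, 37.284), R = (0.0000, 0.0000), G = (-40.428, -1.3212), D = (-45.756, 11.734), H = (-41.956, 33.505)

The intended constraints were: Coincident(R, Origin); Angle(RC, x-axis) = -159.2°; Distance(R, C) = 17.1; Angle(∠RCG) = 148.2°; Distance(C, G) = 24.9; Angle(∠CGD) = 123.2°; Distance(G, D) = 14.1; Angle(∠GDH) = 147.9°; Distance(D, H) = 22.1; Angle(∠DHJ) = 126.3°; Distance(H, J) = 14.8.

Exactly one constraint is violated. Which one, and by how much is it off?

Distance(H, J) = 14.8 — off by 6.30.

R = (0.00, 0.00) ✓; RC at -159.2° ✓; |RC| = 17.10 ✓; ∠RCG = 148.2° ✓; |CG| = 24.90 ✓; ∠CGD = 123.2° ✓; |GD| = 14.10 ✓; ∠GDH = 147.9° ✓; |DH| = 22.10 ✓; ∠DHJ = 126.3° ✓; |HJ| = 8.500 ✗.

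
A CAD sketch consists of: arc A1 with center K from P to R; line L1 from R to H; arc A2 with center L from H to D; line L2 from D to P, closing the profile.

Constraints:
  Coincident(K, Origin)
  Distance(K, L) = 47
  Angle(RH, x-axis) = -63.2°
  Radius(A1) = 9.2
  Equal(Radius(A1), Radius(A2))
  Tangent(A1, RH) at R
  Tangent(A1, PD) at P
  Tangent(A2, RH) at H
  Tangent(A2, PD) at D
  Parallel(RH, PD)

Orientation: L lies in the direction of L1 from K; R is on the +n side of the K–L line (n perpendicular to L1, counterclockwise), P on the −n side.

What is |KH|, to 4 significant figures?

47.89

The slot axis is L1's direction at -63.2°, so u = (cos -63.2°, sin -63.2°) = (0.4509, -0.8926) and n = (−sin -63.2°, cos -63.2°) = (0.8926, 0.4509). K is at the origin and L lies 47.0 along u from K, so L = 47.0·u = (21.19, -41.95). Tangency of A1 to both parallel lines with radius 9.2 puts R and P at K ± 9.2·n: R = (8.212, 4.148), P = (-8.212, -4.148). Equal radii place H and D the same way about L: H = L + 9.2·n = (29.40, -37.80), D = L − 9.2·n = (12.98, -46.10). Then |KH| = |H − K| = 47.89.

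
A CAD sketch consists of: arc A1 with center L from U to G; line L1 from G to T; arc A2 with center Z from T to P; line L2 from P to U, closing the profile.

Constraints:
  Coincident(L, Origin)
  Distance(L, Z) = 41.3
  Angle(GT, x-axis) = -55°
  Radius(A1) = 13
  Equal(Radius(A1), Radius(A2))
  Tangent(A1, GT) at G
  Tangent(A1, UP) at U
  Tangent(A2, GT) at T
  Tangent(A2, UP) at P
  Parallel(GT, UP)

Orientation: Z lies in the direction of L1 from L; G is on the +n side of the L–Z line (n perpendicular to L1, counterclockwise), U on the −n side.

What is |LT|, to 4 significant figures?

43.30

The slot axis is L1's direction at -55.0°, so u = (cos -55.0°, sin -55.0°) = (0.5736, -0.8192) and n = (−sin -55.0°, cos -55.0°) = (0.8192, 0.5736). L is at the origin and Z lies 41.3 along u from L, so Z = 41.3·u = (23.69, -33.83). Tangency of A1 to both parallel lines with radius 13.0 puts G and U at L ± 13.0·n: G = (10.65, 7.456), U = (-10.65, -7.456). Equal radii place T and P the same way about Z: T = Z + 13.0·n = (34.34, -26.37), P = Z − 13.0·n = (13.04, -41.29). Then |LT| = |T − L| = 43.30.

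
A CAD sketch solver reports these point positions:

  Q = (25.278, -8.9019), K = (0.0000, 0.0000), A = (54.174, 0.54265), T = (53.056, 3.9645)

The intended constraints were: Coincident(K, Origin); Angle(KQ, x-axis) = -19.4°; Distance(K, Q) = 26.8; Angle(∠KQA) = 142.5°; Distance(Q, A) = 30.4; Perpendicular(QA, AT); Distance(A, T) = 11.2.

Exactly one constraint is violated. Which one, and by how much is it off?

Distance(A, T) = 11.2 — off by 7.60.

K = (0.00, 0.00) ✓; KQ at -19.40° ✓; |KQ| = 26.80 ✓; ∠KQA = 142.5° ✓; |QA| = 30.40 ✓; ∠(QA, AT) = 89.99° ✓; |AT| = 3.600 ✗.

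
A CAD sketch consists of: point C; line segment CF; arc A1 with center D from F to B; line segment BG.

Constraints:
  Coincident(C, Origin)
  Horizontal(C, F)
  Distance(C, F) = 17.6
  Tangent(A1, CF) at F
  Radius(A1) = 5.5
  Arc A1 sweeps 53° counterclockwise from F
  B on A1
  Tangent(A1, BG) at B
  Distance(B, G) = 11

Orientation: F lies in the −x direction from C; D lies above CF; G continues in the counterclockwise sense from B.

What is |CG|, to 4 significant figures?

12.80

C is at the origin; CF is horizontal with |CF| = 17.6 and F on the −x side, so F = (-17.60, 0.000). Tangency of A1 to CF means the radius DF is perpendicular to CF, so D = F + (0, 5.5) = (-17.60, 5.500). On A1, F sits at bearing -90° from D; a 53° counterclockwise sweep puts B at bearing -37°, so B = D + 5.5·(cos -37°, sin -37°) = (-13.21, 2.190). A1 meets BG tangentially, so DB is at right angles to BG, so BG runs along (−sin -37°, cos -37°); with |BG| = 11.0, G = (-6.588, 10.98). Then |CG| = |G − C| = 12.80.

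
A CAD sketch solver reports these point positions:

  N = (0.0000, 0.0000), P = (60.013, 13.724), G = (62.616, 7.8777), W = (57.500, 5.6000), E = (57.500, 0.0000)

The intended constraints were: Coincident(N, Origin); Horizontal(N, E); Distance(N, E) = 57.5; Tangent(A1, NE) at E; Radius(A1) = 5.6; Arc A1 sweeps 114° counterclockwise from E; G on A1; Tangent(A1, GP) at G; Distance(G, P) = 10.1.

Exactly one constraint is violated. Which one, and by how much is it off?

Distance(G, P) = 10.1 — off by 3.70.

N = (0.00, 0.00) ✓; N.y = 0.00, E.y = 0.00 ✓; |NE| = 57.50 ✓; ∠(WE, EN) = 90.00° ✓; |WE| = 5.600 ✓; bearing(W→G) − bearing(W→E) = 114.0° ✓; |WG| = 5.600 ✓; ∠(WG, GP) = 90.00° ✓; |GP| = 6.400 ✗.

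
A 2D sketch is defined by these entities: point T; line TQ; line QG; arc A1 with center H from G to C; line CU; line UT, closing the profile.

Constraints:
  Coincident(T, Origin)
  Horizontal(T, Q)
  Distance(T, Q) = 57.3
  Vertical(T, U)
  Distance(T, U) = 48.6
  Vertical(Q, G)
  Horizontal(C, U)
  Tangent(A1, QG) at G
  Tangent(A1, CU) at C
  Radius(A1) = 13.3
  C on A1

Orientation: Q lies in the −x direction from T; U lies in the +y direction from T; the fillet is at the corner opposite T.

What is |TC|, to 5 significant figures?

65.559

T is at the origin; TQ is horizontal with |TQ| = 57.3 and Q on the −x side, so Q = (-57.300, 0.0000). TU is vertical with |TU| = 48.6 and U on the +y side, so U = (0.0000, 48.600). The virtual corner opposite T is at (-57.300, 48.600). Since A1 is tangent to QG there, HG ⟂ QG and the tangent condition forces HC to be normal to CU, with radius 13.3, so the center H sits 13.3 in from both sides at H = (-44.000, 35.300). That places the tangent points at G = (-57.300, 35.300) on QG and C = (-44.000, 48.600) on CU. Then |TC| = |C − T| = 65.559.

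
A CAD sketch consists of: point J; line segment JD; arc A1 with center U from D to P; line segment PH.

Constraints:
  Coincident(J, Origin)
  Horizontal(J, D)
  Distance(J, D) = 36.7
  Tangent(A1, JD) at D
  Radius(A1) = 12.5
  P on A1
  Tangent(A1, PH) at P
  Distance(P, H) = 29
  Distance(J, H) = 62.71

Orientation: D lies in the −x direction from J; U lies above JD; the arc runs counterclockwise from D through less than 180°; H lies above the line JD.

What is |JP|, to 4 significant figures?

34.09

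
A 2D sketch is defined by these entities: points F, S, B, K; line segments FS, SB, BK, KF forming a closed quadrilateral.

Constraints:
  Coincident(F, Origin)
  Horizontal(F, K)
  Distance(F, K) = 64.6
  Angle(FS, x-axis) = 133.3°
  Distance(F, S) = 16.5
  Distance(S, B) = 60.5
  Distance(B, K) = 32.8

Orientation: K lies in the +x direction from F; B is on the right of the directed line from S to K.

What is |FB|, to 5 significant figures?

44.636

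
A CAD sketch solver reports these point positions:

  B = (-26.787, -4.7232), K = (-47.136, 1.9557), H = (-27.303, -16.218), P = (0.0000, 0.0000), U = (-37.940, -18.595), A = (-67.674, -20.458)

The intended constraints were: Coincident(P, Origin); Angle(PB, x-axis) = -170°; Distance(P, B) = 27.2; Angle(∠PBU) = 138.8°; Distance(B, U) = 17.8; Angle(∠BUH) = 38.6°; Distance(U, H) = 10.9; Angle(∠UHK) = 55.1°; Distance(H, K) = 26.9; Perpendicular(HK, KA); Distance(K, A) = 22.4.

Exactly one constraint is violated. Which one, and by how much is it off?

Distance(K, A) = 22.4 — off by 8.00.

P = (0.00, 0.00) ✓; PB at -170.0° ✓; |PB| = 27.20 ✓; ∠PBU = 138.8° ✓; |BU| = 17.80 ✓; ∠BUH = 38.60° ✓; |UH| = 10.90 ✓; ∠UHK = 55.10° ✓; |HK| = 26.90 ✓; ∠(HK, KA) = 90.00° ✓; |KA| = 30.40 ✗.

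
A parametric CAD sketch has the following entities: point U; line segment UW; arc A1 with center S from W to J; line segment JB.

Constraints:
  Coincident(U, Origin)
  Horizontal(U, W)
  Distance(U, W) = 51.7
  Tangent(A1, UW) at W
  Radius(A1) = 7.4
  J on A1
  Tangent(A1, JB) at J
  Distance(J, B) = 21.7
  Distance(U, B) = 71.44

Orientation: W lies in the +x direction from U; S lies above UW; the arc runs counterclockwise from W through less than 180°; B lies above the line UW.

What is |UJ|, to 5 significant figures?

58.648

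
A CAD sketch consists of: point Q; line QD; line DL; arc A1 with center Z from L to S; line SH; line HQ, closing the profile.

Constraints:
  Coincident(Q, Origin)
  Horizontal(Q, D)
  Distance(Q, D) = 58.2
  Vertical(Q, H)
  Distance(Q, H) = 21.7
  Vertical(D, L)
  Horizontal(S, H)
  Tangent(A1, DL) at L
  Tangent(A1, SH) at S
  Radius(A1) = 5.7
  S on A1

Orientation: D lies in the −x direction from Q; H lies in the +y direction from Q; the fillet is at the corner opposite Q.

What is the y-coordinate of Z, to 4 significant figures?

16.00

Q is at the origin; Q and D share the same y with |QD| = 58.2 and D on the −x side, so D = (-58.20, 0.000). QH is vertical with |QH| = 21.7 and H on the +y side, so H = (0.000, 21.70). The virtual corner opposite Q is at (-58.20, 21.70). Tangency of A1 to DL means the radius ZL is perpendicular to DL and the tangent condition forces ZS to be normal to SH, with radius 5.7, so the center Z sits 5.7 in from both sides at Z = (-52.50, 16.00). So Z.y = 16.00.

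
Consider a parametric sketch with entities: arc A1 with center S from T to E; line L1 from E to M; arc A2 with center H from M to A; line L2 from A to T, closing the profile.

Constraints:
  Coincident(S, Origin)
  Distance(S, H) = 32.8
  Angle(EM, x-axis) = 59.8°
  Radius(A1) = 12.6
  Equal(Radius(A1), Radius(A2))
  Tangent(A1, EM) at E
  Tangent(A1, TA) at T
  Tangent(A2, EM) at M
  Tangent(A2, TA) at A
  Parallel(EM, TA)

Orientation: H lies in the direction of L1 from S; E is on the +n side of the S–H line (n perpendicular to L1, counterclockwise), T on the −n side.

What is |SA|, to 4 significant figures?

35.14

Tangency of A1 to both parallel lines with radius 12.6 puts E and T at S ± 12.6·n: E = (-10.89, 6.338), T = (10.89, -6.338). Equal radii place M and A the same way about H: M = H + 12.6·n = (5.609, 34.69), A = H − 12.6·n = (27.39, 22.01). Then |SA| = |A − S| = 35.14.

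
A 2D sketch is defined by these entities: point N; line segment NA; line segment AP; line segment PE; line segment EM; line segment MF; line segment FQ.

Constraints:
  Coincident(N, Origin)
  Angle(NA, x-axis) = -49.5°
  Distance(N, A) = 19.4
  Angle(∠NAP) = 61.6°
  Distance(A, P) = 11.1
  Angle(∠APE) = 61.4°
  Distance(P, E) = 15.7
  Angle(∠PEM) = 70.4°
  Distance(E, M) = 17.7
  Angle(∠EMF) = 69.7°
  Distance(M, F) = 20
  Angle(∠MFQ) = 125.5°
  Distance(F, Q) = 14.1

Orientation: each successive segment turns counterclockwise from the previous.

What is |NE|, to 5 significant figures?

6.5271

∠NAP = 61.6° gives AP at 68.900° from the x-axis; with |AP| = 11.1, P = (16.595, -4.3961). ∠APE = 61.4° gives PE at -172.50° from the x-axis; with |PE| = 15.7, E = (1.0296, -6.4454). Then |NE| = |E − N| = 6.5271.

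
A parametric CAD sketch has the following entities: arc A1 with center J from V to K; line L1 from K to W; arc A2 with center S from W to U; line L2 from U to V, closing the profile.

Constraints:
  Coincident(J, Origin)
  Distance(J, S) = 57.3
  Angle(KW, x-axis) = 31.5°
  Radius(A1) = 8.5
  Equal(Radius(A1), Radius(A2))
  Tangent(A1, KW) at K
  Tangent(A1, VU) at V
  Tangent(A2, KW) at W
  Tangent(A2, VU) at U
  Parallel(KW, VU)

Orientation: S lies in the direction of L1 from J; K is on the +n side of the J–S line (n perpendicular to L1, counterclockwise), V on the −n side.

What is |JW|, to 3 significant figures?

57.9

The slot axis is L1's direction at 31.5°, so u = (cos 31.5°, sin 31.5°) = (0.853, 0.522) and n = (−sin 31.5°, cos 31.5°) = (-0.522, 0.853). J is at the origin and S lies 57.3 along u from J, so S = 57.3·u = (48.9, 29.9). Tangency of A1 to both parallel lines with radius 8.5 puts K and V at J ± 8.5·n: K = (-4.44, 7.25), V = (4.44, -7.25). Equal radii place W and U the same way about S: W = S + 8.5·n = (44.4, 37.2), U = S − 8.5·n = (53.3, 22.7). Then |JW| = |W − J| = 57.9.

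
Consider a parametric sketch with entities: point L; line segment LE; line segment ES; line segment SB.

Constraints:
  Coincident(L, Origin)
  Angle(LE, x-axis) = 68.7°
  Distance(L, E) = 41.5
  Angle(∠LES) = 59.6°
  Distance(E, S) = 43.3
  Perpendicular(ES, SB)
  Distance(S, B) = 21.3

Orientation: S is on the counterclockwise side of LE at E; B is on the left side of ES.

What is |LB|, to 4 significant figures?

26.60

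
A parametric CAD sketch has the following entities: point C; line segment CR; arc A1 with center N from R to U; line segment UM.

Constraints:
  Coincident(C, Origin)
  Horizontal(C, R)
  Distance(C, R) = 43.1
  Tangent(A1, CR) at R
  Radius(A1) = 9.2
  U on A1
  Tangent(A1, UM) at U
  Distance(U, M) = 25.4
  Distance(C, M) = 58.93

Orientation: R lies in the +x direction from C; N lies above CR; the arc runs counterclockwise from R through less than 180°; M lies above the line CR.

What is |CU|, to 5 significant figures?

53.271

Checks: |NU| = 9.200 ✓; ∠(NU, UM) = 90.00° ✓; |UM| = 25.40 ✓; |CM| = 58.93 ✓.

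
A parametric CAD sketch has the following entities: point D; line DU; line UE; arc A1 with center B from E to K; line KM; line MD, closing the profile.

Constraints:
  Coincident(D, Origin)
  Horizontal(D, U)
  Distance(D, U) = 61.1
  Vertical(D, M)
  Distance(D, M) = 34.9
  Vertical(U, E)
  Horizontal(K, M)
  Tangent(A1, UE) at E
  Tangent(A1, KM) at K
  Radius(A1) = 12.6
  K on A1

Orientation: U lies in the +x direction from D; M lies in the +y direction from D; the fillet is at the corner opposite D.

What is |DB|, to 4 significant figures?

53.38

D is at the origin; DU is horizontal with |DU| = 61.1 and U on the +x side, so U = (61.10, 0.000). D and M share the same x with |DM| = 34.9 and M on the +y side, so M = (0.000, 34.90). The virtual corner opposite D is at (61.10, 34.90). Tangency of A1 to UE means the radius BE is perpendicular to UE and tangency of A1 to KM means the radius BK is perpendicular to KM, with radius 12.6, so the center B sits 12.6 in from both sides at B = (48.50, 22.30). Then |DB| = |B − D| = 53.38.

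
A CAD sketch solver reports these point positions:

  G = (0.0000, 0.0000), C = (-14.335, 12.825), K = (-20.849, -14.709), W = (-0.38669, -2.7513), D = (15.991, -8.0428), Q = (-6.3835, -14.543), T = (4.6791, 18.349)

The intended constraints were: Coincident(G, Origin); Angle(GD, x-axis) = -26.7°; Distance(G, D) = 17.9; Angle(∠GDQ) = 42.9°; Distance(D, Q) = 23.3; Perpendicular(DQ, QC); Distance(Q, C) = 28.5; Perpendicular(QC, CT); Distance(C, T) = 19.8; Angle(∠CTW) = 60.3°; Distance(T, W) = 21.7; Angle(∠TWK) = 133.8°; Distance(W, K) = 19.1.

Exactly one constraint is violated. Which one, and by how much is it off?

Distance(W, K) = 19.1 — off by 4.60.

G = (0.00, 0.00) ✓; GD at -26.70° ✓; |GD| = 17.90 ✓; ∠GDQ = 42.90° ✓; |DQ| = 23.30 ✓; ∠(DQ, QC) = 90.00° ✓; |QC| = 28.50 ✓; ∠(QC, CT) = 90.00° ✓; |CT| = 19.80 ✓; ∠CTW = 60.30° ✓; |TW| = 21.70 ✓; ∠TWK = 133.8° ✓; |WK| = 23.70 ✗.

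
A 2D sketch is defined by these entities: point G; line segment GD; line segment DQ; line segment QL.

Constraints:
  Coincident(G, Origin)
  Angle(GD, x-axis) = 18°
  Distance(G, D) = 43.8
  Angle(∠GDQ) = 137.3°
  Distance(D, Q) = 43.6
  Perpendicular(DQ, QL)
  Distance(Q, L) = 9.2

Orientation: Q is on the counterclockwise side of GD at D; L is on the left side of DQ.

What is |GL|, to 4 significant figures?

78.51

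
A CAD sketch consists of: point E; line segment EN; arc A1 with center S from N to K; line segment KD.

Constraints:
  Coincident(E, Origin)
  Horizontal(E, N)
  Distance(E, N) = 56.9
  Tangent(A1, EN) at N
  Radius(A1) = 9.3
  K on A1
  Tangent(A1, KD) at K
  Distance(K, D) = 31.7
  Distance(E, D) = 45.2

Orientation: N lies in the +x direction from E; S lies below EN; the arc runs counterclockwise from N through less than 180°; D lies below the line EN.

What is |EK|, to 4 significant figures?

49.17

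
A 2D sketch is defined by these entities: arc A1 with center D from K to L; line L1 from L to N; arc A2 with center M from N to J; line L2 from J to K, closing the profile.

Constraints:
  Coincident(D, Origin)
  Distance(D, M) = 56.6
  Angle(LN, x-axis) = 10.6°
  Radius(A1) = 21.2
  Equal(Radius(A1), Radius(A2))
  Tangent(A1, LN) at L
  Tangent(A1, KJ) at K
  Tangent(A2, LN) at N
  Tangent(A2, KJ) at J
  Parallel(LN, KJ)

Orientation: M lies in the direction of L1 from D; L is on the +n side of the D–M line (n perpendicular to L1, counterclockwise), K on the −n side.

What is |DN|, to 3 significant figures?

60.4

Tangency of A1 to both parallel lines with radius 21.2 puts L and K at D ± 21.2·n: L = (-3.90, 20.8), K = (3.90, -20.8). Equal radii place N and J the same way about M: N = M + 21.2·n = (51.7, 31.2), J = M − 21.2·n = (59.5, -10.4). Then |DN| = |N − D| = 60.4.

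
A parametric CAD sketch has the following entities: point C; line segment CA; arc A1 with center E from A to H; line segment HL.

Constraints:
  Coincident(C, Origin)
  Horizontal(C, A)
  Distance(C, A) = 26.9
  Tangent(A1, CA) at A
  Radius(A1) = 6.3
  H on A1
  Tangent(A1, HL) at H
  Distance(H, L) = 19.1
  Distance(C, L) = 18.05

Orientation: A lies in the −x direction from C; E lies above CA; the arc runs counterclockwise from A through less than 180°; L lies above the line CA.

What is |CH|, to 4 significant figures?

22.46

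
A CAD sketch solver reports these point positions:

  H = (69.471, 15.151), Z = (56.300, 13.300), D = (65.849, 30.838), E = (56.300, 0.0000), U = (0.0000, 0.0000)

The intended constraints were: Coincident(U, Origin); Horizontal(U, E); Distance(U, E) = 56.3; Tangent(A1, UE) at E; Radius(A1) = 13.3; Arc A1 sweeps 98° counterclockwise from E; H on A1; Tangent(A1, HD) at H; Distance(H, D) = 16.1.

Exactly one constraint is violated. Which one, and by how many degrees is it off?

Tangent(A1, HD) at H — off by 5.00°.

U = (0.00, 0.00) ✓; U.y = 0.00, E.y = 0.00 ✓; |UE| = 56.30 ✓; ∠(ZE, EU) = 90.00° ✓; |ZE| = 13.30 ✓; bearing(Z→H) − bearing(Z→E) = 98.00° ✓; |ZH| = 13.30 ✓; ∠(ZH, HD) = 85.00° ✗; |HD| = 16.10 ✓.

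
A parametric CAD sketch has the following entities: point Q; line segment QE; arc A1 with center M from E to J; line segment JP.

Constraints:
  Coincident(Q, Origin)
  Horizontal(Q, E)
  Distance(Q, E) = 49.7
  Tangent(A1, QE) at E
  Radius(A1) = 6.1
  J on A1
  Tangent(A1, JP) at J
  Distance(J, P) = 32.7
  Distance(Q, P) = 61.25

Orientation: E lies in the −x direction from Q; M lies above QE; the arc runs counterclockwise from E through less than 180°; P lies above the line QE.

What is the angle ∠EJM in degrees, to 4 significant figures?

42.03°

Q is at the origin; Q and E share the same y with |QE| = 49.7 and E on the −x side, so E = (-49.70, 0.000). Since A1 is tangent to QE there, ME ⟂ QE, so M = E + (0, 6.1) = (-49.70, 6.100). Since MJ ⟂ JP (tangency), |MP| = √(6.1² + 32.7²) = 33.26 regardless of where J sits on A1. So P lies on both circle(Q, 61.25) and circle(M, 33.26); the above-QE intersection is P = (-47.02, 39.26). J is the foot of the tangent from P: J = (-43.63, 6.731).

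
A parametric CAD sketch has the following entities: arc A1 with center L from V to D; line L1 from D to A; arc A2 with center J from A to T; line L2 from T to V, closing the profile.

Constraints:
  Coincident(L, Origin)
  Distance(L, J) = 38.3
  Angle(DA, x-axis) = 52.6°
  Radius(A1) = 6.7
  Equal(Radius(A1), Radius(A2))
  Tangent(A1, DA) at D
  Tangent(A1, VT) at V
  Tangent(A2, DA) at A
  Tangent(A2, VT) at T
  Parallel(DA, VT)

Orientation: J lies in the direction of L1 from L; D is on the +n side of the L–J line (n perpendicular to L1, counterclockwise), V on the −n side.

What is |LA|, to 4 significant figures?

38.88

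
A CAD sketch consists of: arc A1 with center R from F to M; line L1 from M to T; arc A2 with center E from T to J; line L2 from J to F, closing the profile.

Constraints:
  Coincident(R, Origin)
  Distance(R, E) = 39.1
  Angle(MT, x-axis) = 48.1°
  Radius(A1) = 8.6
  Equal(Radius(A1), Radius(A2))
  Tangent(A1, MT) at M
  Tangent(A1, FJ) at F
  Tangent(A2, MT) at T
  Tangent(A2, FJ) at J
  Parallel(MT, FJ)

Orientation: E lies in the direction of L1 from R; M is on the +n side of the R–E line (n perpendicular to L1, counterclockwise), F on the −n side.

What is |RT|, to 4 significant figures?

40.03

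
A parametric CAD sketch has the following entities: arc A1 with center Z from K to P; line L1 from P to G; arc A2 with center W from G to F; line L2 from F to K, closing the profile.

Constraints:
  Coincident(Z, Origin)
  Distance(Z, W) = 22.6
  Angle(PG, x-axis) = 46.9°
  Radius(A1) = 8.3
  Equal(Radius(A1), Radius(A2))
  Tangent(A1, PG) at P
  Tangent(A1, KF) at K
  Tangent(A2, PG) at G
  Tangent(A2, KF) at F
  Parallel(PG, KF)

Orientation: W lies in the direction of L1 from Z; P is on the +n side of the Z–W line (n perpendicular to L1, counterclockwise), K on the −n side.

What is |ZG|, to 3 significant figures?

24.1

The slot axis is L1's direction at 46.9°, so u = (cos 46.9°, sin 46.9°) = (0.683, 0.730) and n = (−sin 46.9°, cos 46.9°) = (-0.730, 0.683). Z is at the origin and W lies 22.6 along u from Z, so W = 22.6·u = (15.4, 16.5). Tangency of A1 to both parallel lines with radius 8.3 puts P and K at Z ± 8.3·n: P = (-6.06, 5.67), K = (6.06, -5.67). Equal radii place G and F the same way about W: G = W + 8.3·n = (9.38, 22.2), F = W − 8.3·n = (21.5, 10.8). Then |ZG| = |G − Z| = 24.1.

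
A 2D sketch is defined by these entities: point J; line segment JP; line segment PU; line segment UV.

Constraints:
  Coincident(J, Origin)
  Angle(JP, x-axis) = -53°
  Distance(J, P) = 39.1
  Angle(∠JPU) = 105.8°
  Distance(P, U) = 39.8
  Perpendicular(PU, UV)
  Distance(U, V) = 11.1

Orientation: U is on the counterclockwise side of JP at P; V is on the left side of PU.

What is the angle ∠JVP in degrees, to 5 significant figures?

43.317°

∠JPU = 105.8°, so PU runs at -53.0° + (180° − 105.8°) = 21.200° from the x-axis; with |PU| = 39.8, U = P + 39.8·(cos 21.200°, sin 21.200°) = (60.637, -16.834). PU is perpendicular to UV; with |UV| = 11.1 on the left of PU, V = U + 11.1·(-0.36162, 0.93232) = (56.623, -6.4852). Then cos ∠JVP = VJ·VP / (|VJ||VP|), giving 43.317°.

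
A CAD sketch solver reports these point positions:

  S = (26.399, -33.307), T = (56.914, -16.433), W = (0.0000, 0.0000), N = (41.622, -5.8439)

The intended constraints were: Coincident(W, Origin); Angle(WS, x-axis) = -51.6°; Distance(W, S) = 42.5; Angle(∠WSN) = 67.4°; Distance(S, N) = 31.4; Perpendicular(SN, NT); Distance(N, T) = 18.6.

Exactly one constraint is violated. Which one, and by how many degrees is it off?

Perpendicular(SN, NT) — off by 5.70°.

W = (0.00, 0.00) ✓; WS at -51.60° ✓; |WS| = 42.50 ✓; ∠WSN = 67.40° ✓; |SN| = 31.40 ✓; ∠(SN, NT) = 95.70° ✗; |NT| = 18.60 ✓.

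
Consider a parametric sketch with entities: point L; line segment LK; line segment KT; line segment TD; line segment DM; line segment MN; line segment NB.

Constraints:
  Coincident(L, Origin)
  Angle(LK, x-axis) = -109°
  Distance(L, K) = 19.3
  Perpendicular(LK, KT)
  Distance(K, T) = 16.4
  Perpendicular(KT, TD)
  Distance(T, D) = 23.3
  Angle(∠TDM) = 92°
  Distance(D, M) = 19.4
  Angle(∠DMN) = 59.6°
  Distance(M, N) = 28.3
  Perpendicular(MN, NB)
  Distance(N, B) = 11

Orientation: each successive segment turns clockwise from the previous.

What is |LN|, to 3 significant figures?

22.8

L is at the origin; LK runs at -109.0° with length 19.3, so K = (-6.28, -18.2). The perpendicularity gives KT at right angles to LK, so KT runs at 161°; with |KT| = 16.4, T = (-21.8, -12.9). KT is perpendicular to TD, so TD runs at 71.0°; with |TD| = 23.3, D = (-14.2, 9.12). ∠TDM = 92.0° gives DM at -17.0° from the x-axis; with |DM| = 19.4, M = (4.35, 3.45). ∠DMN = 59.6° gives MN at -137° from the x-axis; with |MN| = 28.3, N = (-16.5, -15.7). Then |LN| = |N − L| = 22.8.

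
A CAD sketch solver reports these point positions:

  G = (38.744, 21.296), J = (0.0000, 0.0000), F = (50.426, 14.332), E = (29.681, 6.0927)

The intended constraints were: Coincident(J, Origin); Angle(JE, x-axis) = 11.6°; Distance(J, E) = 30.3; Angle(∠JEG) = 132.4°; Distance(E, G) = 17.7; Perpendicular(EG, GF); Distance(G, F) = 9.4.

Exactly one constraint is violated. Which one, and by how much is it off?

Distance(G, F) = 9.4 — off by 4.20.

J = (0.00, 0.00) ✓; JE at 11.60° ✓; |JE| = 30.30 ✓; ∠JEG = 132.4° ✓; |EG| = 17.70 ✓; ∠(EG, GF) = 90.00° ✓; |GF| = 13.60 ✗.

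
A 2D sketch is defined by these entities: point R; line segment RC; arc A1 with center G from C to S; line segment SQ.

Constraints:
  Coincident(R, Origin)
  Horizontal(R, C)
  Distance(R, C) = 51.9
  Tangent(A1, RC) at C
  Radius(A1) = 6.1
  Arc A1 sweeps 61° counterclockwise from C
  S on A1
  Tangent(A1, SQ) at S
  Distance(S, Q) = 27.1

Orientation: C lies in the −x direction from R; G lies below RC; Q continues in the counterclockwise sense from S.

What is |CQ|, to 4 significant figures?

32.59

R is at the origin; R and C share the same y with |RC| = 51.9 and C on the −x side, so C = (-51.90, 0.000). A1 meets RC tangentially, so GC is at right angles to RC, so G = C + (0, -6.1) = (-51.90, -6.100). On A1, C sits at bearing 90° from G; a 61° counterclockwise sweep puts S at bearing 151°, so S = G + 6.1·(cos 151°, sin 151°) = (-57.24, -3.143). The tangent condition forces GS to be normal to SQ, so SQ runs along (−sin 151°, cos 151°); with |SQ| = 27.1, Q = (-70.37, -26.84). Then |CQ| = |Q − C| = 32.59.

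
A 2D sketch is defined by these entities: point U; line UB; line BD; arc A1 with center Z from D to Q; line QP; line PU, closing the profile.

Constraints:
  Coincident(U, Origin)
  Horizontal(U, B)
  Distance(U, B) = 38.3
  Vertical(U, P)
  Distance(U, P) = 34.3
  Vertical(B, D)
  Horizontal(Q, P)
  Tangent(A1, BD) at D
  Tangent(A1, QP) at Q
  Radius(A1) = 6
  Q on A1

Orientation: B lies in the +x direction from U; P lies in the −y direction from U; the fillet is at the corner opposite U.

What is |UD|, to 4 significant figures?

47.62

The virtual corner opposite U is at (38.30, -34.30). Since A1 is tangent to BD there, ZD ⟂ BD and since A1 is tangent to QP there, ZQ ⟂ QP, with radius 6.0, so the center Z sits 6.0 in from both sides at Z = (32.30, -28.30). That places the tangent points at D = (38.30, -28.30) on BD and Q = (32.30, -34.30) on QP. Then |UD| = |D − U| = 47.62.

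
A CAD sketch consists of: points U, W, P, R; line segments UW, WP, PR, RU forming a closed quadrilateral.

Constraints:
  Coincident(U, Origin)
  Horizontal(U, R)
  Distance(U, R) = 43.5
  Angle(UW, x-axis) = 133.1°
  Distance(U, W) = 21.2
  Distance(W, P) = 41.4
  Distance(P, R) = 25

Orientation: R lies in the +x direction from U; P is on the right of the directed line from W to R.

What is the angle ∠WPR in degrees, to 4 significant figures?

127.6°

Checks: |WP| = 41.40 ✓; |PR| = 25.00 ✓.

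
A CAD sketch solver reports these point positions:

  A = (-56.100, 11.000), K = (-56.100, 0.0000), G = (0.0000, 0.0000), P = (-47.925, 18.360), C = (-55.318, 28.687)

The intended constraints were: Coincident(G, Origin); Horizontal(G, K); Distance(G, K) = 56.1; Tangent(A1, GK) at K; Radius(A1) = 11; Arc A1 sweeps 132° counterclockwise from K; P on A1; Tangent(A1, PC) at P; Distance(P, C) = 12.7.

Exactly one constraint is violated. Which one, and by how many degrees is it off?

Tangent(A1, PC) at P — off by 6.40°.

G = (0.00, 0.00) ✓; G.y = 0.00, K.y = 0.00 ✓; |GK| = 56.10 ✓; ∠(AK, KG) = 90.00° ✓; |AK| = 11.00 ✓; bearing(A→P) − bearing(A→K) = 132.0° ✓; |AP| = 11.00 ✓; ∠(AP, PC) = 96.40° ✗; |PC| = 12.70 ✓.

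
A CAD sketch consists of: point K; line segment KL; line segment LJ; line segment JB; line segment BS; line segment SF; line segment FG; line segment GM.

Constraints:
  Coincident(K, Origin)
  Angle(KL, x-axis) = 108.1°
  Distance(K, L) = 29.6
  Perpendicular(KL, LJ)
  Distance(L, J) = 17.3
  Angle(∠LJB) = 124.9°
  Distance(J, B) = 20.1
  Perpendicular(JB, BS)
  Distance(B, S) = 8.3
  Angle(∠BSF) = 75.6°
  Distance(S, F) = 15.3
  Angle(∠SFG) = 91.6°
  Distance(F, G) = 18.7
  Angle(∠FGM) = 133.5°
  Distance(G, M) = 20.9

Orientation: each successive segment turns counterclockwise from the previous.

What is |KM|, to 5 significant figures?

57.040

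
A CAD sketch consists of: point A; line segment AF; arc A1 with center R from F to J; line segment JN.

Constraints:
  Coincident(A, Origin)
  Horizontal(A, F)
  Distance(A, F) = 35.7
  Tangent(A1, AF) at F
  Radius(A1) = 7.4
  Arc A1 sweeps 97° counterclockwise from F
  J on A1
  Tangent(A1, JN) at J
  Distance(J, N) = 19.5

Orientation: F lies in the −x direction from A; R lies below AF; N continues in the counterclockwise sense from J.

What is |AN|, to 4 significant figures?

49.18

On A1, F sits at bearing 90° from R; a 97° counterclockwise sweep puts J at bearing 187°, so J = R + 7.4·(cos 187°, sin 187°) = (-43.04, -8.302). Tangency of A1 to JN means the radius RJ is perpendicular to JN, so JN runs along (−sin 187°, cos 187°); with |JN| = 19.5, N = (-40.67, -27.66). Then |AN| = |N − A| = 49.18.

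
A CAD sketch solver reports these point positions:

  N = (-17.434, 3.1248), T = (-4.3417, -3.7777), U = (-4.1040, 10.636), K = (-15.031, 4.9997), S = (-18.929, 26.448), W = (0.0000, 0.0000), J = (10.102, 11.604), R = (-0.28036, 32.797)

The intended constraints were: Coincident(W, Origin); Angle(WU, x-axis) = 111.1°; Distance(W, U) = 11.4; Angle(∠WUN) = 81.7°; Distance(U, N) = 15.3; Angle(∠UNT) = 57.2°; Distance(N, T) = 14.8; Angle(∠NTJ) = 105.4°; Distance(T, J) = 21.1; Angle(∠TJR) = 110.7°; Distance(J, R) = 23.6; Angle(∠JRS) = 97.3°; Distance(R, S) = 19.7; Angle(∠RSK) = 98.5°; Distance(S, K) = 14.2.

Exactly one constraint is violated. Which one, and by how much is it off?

Distance(S, K) = 14.2 — off by 7.60.

W = (0.00, 0.00) ✓; WU at 111.1° ✓; |WU| = 11.40 ✓; ∠WUN = 81.70° ✓; |UN| = 15.30 ✓; ∠UNT = 57.20° ✓; |NT| = 14.80 ✓; ∠NTJ = 105.4° ✓; |TJ| = 21.10 ✓; ∠TJR = 110.7° ✓; |JR| = 23.60 ✓; ∠JRS = 97.30° ✓; |RS| = 19.70 ✓; ∠RSK = 98.50° ✓; |SK| = 21.80 ✗.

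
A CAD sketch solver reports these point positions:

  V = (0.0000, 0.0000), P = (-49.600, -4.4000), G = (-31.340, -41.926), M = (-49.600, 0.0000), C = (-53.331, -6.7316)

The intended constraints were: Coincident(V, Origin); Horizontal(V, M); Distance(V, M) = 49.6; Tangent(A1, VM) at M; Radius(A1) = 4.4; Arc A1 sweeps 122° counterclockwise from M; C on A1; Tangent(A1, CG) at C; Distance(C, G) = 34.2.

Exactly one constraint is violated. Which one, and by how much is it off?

Distance(C, G) = 34.2 — off by 7.30.

V = (0.00, 0.00) ✓; V.y = 0.00, M.y = 0.00 ✓; |VM| = 49.60 ✓; ∠(PM, MV) = 90.00° ✓; |PM| = 4.400 ✓; bearing(P→C) − bearing(P→M) = 122.0° ✓; |PC| = 4.400 ✓; ∠(PC, CG) = 90.00° ✓; |CG| = 41.50 ✗.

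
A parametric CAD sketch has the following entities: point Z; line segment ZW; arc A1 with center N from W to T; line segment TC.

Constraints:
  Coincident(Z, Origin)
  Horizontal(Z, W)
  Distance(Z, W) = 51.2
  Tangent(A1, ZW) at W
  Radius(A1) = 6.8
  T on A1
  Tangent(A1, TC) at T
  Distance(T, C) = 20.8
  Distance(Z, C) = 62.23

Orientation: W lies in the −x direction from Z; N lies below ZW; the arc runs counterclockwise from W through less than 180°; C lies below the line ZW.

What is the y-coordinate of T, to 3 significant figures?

-7.62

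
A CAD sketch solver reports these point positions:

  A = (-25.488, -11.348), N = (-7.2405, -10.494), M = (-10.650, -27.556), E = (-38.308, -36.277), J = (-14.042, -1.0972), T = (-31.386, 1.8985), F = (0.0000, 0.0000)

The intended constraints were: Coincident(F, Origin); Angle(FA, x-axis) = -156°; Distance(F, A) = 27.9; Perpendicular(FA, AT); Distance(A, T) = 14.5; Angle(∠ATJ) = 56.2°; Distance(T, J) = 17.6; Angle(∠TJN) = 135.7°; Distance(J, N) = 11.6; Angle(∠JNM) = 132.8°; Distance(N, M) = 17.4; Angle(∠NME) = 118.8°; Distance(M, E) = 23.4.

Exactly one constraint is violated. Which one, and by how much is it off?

Distance(M, E) = 23.4 — off by 5.60.

F = (0.00, 0.00) ✓; FA at -156.0° ✓; |FA| = 27.90 ✓; ∠(FA, AT) = 90.00° ✓; |AT| = 14.50 ✓; ∠ATJ = 56.20° ✓; |TJ| = 17.60 ✓; ∠TJN = 135.7° ✓; |JN| = 11.60 ✓; ∠JNM = 132.8° ✓; |NM| = 17.40 ✓; ∠NME = 118.8° ✓; |ME| = 29.00 ✗.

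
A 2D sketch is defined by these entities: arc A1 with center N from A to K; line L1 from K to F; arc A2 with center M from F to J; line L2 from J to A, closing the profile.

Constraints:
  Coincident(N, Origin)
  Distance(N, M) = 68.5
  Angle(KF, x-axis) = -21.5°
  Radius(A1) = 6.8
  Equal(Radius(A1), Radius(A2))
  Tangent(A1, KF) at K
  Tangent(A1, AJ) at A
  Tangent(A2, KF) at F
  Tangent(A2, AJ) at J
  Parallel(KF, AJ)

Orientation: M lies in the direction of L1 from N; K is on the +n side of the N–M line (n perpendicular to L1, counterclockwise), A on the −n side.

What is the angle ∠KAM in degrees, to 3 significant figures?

84.3°

The slot axis is L1's direction at -21.5°, so u = (cos -21.5°, sin -21.5°) = (0.930, -0.367) and n = (−sin -21.5°, cos -21.5°) = (0.367, 0.930). N is at the origin and M lies 68.5 along u from N, so M = 68.5·u = (63.7, -25.1). Tangency of A1 to both parallel lines with radius 6.8 puts K and A at N ± 6.8·n: K = (2.49, 6.33), A = (-2.49, -6.33). Then cos ∠KAM = AK·AM / (|AK||AM|), giving 84.3°.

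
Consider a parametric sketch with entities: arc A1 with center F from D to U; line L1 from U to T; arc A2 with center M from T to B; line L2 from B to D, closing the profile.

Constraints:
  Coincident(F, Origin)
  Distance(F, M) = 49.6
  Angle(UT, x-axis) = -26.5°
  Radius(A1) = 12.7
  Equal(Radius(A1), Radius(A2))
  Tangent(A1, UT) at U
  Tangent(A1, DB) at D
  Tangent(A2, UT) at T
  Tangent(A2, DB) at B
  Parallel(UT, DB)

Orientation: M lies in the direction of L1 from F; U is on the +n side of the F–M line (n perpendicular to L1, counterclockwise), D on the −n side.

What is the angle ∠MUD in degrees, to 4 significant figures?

75.64°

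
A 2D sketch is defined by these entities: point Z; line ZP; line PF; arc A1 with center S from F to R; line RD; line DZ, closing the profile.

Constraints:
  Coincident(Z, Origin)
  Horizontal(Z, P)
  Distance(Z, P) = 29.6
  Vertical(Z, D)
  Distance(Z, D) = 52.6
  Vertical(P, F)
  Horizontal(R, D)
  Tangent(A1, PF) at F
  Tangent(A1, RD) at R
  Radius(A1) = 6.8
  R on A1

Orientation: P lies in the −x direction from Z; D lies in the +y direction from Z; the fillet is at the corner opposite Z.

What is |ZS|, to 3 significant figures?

51.2

ZD is vertical with |ZD| = 52.6 and D on the +y side, so D = (0.00, 52.6). The virtual corner opposite Z is at (-29.6, 52.6). The tangent condition forces SF to be normal to PF and tangency of A1 to RD means the radius SR is perpendicular to RD, with radius 6.8, so the center S sits 6.8 in from both sides at S = (-22.8, 45.8). Then |ZS| = |S − Z| = 51.2.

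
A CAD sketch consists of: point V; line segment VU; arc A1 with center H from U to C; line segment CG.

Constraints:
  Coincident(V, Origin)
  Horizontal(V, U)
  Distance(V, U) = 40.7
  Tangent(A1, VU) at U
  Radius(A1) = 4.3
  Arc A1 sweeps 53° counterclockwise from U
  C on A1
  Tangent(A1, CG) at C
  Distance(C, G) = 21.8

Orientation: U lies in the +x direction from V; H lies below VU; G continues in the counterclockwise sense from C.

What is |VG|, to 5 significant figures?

30.801

V is at the origin; VU is horizontal with |VU| = 40.7 and U on the +x side, so U = (40.700, 0.0000). A1 meets VU tangentially, so HU is at right angles to VU, so H = U + (0, -4.3) = (40.700, -4.3000). On A1, U sits at bearing 90° from H; a 53° counterclockwise sweep puts C at bearing 143°, so C = H + 4.3·(cos 143°, sin 143°) = (37.266, -1.7122). A1 meets CG tangentially, so HC is at right angles to CG, so CG runs along (−sin 143°, cos 143°); with |CG| = 21.8, G = (24.146, -19.122). Then |VG| = |G − V| = 30.801.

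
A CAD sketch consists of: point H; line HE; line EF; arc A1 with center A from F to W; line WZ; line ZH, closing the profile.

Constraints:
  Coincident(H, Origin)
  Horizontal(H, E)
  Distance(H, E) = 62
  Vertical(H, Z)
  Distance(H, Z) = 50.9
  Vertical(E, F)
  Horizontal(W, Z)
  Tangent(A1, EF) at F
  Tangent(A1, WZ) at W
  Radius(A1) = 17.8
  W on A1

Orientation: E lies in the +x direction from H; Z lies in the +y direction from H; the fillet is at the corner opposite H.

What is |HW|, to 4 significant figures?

67.41

H is at the origin; HE is horizontal with |HE| = 62.0 and E on the +x side, so E = (62.00, 0.000). HZ is vertical with |HZ| = 50.9 and Z on the +y side, so Z = (0.000, 50.90). The virtual corner opposite H is at (62.00, 50.90). Since A1 is tangent to EF there, AF ⟂ EF and the tangent condition forces AW to be normal to WZ, with radius 17.8, so the center A sits 17.8 in from both sides at A = (44.20, 33.10). That places the tangent points at F = (62.00, 33.10) on EF and W = (44.20, 50.90) on WZ. Then |HW| = |W − H| = 67.41.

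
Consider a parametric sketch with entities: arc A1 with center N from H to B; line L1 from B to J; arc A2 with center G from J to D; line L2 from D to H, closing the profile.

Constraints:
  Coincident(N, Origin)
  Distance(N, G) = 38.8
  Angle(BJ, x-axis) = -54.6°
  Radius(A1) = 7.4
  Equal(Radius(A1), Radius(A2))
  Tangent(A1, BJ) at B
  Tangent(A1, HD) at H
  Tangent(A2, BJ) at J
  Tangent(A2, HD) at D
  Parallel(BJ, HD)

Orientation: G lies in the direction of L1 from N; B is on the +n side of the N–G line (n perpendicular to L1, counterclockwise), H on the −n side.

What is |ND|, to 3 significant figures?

39.5

The slot axis is L1's direction at -54.6°, so u = (cos -54.6°, sin -54.6°) = (0.579, -0.815) and n = (−sin -54.6°, cos -54.6°) = (0.815, 0.579). N is at the origin and G lies 38.8 along u from N, so G = 38.8·u = (22.5, -31.6). Tangency of A1 to both parallel lines with radius 7.4 puts B and H at N ± 7.4·n: B = (6.03, 4.29), H = (-6.03, -4.29). Equal radii place J and D the same way about G: J = G + 7.4·n = (28.5, -27.3), D = G − 7.4·n = (16.4, -35.9). Then |ND| = |D − N| = 39.5.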